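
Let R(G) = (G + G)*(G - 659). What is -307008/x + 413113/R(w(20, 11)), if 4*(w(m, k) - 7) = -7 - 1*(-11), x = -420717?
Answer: -56868622231/1460729424 ≈ -38.932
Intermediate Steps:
w(m, k) = 8 (w(m, k) = 7 + (-7 - 1*(-11))/4 = 7 + (-7 + 11)/4 = 7 + (¼)*4 = 7 + 1 = 8)
R(G) = 2*G*(-659 + G) (R(G) = (2*G)*(-659 + G) = 2*G*(-659 + G))
-307008/x + 413113/R(w(20, 11)) = -307008/(-420717) + 413113/((2*8*(-659 + 8))) = -307008*(-1/420717) + 413113/((2*8*(-651))) = 102336/140239 + 413113/(-10416) = 102336/140239 + 413113*(-1/10416) = 102336/140239 - 413113/10416 = -56868622231/1460729424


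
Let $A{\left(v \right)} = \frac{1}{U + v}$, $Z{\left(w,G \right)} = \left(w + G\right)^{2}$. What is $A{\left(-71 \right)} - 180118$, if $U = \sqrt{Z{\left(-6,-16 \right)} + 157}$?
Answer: $- \frac{792519271}{4400} - \frac{\sqrt{641}}{4400} \approx -1.8012 \cdot 10^{5}$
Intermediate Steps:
$Z{\left(w,G \right)} = \left(G + w\right)^{2}$
$U = \sqrt{641}$ ($U = \sqrt{\left(-16 - 6\right)^{2} + 157} = \sqrt{\left(-22\right)^{2} + 157} = \sqrt{484 + 157} = \sqrt{641} \approx 25.318$)
$A{\left(v \right)} = \frac{1}{v + \sqrt{641}}$ ($A{\left(v \right)} = \frac{1}{\sqrt{641} + v} = \frac{1}{v + \sqrt{641}}$)
$A{\left(-71 \right)} - 180118 = \frac{1}{-71 + \sqrt{641}} - 180118 = -180118 + \frac{1}{-71 + \sqrt{641}}$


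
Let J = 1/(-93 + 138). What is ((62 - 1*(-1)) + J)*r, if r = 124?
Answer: 351664/45 ≈ 7814.8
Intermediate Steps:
J = 1/45 ≈ 0.022222
((62 - 1*(-1)) + J)*r = ((62 - 1*(-1)) + 1/45)*124 = ((62 + 1) + 1/45)*124 = (63 + 1/45)*124 = (2836/45)*124 = 351664/45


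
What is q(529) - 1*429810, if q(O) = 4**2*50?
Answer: -429010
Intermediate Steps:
q(O) = 800 (q(O) = 16*50 = 800)
q(529) - 1*429810 = 800 - 1*429810 = 800 - 429810 = -429010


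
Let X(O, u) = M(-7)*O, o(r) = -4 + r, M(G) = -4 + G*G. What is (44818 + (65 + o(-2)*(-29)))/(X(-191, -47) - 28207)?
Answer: -45057/36802 ≈ -1.2243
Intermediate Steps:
M(G) = -4 + G²
X(O, u) = 45*O (X(O, u) = (-4 + (-7)²)*O = (-4 + 49)*O = 45*O)
(44818 + (65 + o(-2)*(-29)))/(X(-191, -47) - 28207) = (44818 + (65 + (-4 - 2)*(-29)))/(45*(-191) - 28207) = (44818 + (65 - 6*(-29)))/(-8595 - 28207) = (44818 + (65 + 174))/(-36802) = (44818 + 239)*(-1/36802) = 45057*(-1/36802) = -45057/36802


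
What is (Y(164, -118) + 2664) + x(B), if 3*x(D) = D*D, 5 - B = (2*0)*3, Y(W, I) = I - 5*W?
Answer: 5203/3 ≈ 1734.3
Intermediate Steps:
B = 5 (B = 5 - 2*0*3 = 5 - 0*3 = 5 - 1*0 = 5 + 0 = 5)
x(D) = D²/3 (x(D) = (D*D)/3 = D²/3)
(Y(164, -118) + 2664) + x(B) = ((-118 - 5*164) + 2664) + (⅓)*5² = ((-118 - 820) + 2664) + (⅓)*25 = (-938 + 2664) + 25/3 = 1726 + 25/3 = 5203/3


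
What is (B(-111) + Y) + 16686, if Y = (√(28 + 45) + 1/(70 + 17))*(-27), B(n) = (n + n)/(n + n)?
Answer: 483914/29 - 27*√73 ≈ 16456.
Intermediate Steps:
B(n) = 1 (B(n) = (2*n)/((2*n)) = (2*n)*(1/(2*n)) = 1)
Y = -9/29 - 27*√73 (Y = (√73 + 1/87)*(-27) = (1/87 + √73)*(-27) = -9/29 - 27*√73 ≈ -231.00)
(B(-111) + Y) + 16686 = (1 + (-9/29 - 27*√73)) + 16686 = (20/29 - 27*√73) + 16686 = 483914/29 - 27*√73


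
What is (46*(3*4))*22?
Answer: 12144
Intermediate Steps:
(46*(3*4))*22 = (46*12)*22 = 552*22 = 12144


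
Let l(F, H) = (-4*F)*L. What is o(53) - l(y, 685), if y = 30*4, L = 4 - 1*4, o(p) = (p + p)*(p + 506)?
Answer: 59254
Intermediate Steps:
o(p) = 2*p*(506 + p) (o(p) = (2*p)*(506 + p) = 2*p*(506 + p))
L = 0 (L = 4 - 4 = 0)
y = 120
l(F, H) = 0 (l(F, H) = -4*F*0 = 0)
o(53) - l(y, 685) = 2*53*(506 + 53) - 1*0 = 2*53*559 + 0 = 59254 + 0 = 59254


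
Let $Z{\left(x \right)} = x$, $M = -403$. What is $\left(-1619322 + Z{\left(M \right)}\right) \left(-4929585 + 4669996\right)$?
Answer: $420462793025$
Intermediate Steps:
$\left(-1619322 + Z{\left(M \right)}\right) \left(-4929585 + 4669996\right) = \left(-1619322 - 403\right) \left(-4929585 + 4669996\right) = \left(-1619725\right) \left(-259589\right) = 420462793025$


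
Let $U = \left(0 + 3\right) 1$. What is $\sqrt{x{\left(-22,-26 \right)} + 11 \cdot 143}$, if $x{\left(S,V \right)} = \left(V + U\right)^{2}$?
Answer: $\sqrt{2102} \approx 45.848$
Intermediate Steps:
$U = 3$ ($U = 3 \cdot 1 = 3$)
$x{\left(S,V \right)} = \left(3 + V\right)^{2}$ ($x{\left(S,V \right)} = \left(V + 3\right)^{2} = \left(3 + V\right)^{2}$)
$\sqrt{x{\left(-22,-26 \right)} + 11 \cdot 143} = \sqrt{\left(3 - 26\right)^{2} + 11 \cdot 143} = \sqrt{\left(-23\right)^{2} + 1573} = \sqrt{529 + 1573} = \sqrt{2102}$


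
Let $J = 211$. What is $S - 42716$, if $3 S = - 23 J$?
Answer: $- \frac{133001}{3} \approx -44334.0$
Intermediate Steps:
$S = - \frac{4853}{3}$ ($S = \frac{\left(-23\right) 211}{3} = \frac{1}{3} \left(-4853\right) = - \frac{4853}{3} \approx -1617.7$)
$S - 42716 = - \frac{4853}{3} - 42716 = - \frac{133001}{3}$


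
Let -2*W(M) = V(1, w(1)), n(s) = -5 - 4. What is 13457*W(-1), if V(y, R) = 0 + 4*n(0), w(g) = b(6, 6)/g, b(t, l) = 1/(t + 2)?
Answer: 242226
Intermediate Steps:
n(s) = -9
b(t, l) = 1/(2 + t)
w(g) = 1/(8*g) (w(g) = 1/((2 + 6)*g) = 1/(8*g))
V(y, R) = -36 (V(y, R) = 0 + 4*(-9) = 0 - 36 = -36)
W(M) = 18 (W(M) = -1/2*(-36) = 18)
13457*W(-1) = 13457*18 = 242226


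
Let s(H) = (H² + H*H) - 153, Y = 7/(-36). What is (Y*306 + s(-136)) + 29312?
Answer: 132183/2 ≈ 66092.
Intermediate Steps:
Y = -7/36 (Y = 7*(-1/36) = -7/36 ≈ -0.19444)
s(H) = -153 + 2*H² (s(H) = (H² + H²) - 153 = 2*H² - 153 = -153 + 2*H²)
(Y*306 + s(-136)) + 29312 = (-7/36*306 + (-153 + 2*(-136)²)) + 29312 = (-119/2 + (-153 + 2*18496)) + 29312 = (-119/2 + (-153 + 36992)) + 29312 = (-119/2 + 36839) + 29312 = 73559/2 + 29312 = 132183/2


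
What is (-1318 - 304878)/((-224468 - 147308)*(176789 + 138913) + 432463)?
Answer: 306196/117369994289 ≈ 2.6088e-6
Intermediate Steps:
(-1318 - 304878)/((-224468 - 147308)*(176789 + 138913) + 432463) = -306196/(-371776*315702 + 432463) = -306196/(-117370426752 + 432463) = -306196/(-117369994289) = -306196*(-1/117369994289) = 306196/117369994289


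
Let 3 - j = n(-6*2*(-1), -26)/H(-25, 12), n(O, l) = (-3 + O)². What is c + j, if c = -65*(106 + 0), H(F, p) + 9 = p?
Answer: -6914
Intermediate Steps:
H(F, p) = -9 + p
c = -6890 (c = -65*106 = -6890)
j = -24 (j = 3 - (-3 - 6*2*(-1))²/(-9 + 12) = 3 - (-3 - 12*(-1))²/3 = 3 - (-3 + 12)²/3 = 3 - 9²/3 = 3 - 81/3 = 3 - 1*27 = 3 - 27 = -24)
c + j = -6890 - 24 = -6914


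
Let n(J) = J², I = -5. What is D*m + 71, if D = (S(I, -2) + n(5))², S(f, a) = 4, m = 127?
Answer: 106878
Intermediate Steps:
D = 841 (D = (4 + 5²)² = (4 + 25)² = 29² = 841)
D*m + 71 = 841*127 + 71 = 106807 + 71 = 106878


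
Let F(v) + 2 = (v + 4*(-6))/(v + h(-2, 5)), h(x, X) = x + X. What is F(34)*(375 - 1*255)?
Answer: -7680/37 ≈ -207.57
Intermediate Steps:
h(x, X) = X + x
F(v) = -2 + (-24 + v)/(3 + v) (F(v) = -2 + (v + 4*(-6))/(v + (5 - 2)) = -2 + (v - 24)/(v + 3) = -2 + (-24 + v)/(3 + v))
F(34)*(375 - 1*255) = ((-30 - 1*34)/(3 + 34))*(375 - 1*255) = ((-30 - 34)/37)*(375 - 255) = ((1/37)*(-64))*120 = -64/37*120 = -7680/37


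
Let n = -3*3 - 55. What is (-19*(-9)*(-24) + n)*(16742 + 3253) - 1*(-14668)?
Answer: -83324492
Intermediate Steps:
n = -64 (n = -9 - 55 = -64)
(-19*(-9)*(-24) + n)*(16742 + 3253) - 1*(-14668) = (-19*(-9)*(-24) - 64)*(16742 + 3253) - 1*(-14668) = (171*(-24) - 64)*19995 + 14668 = (-4104 - 64)*19995 + 14668 = -4168*19995 + 14668 = -83339160 + 14668 = -83324492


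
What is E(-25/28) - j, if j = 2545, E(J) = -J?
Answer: -71235/28 ≈ -2544.1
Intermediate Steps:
E(-25/28) - j = -(-25)/28 - 1*2545 = -(-25)/28 - 2545 = -1*(-25/28) - 2545 = 25/28 - 2545 = -71235/28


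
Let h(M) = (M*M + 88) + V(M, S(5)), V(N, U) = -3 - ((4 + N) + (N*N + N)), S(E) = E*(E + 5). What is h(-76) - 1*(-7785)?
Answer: 8018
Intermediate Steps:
S(E) = E*(5 + E)
V(N, U) = -7 - N² - 2*N (V(N, U) = -3 - ((4 + N) + (N² + N)) = -3 - ((4 + N) + (N + N²)) = -3 - (4 + N² + 2*N) = -3 + (-4 - N² - 2*N) = -7 - N² - 2*N)
h(M) = 81 - 2*M (h(M) = (M*M + 88) + (-7 - M² - 2*M) = (M² + 88) + (-7 - M² - 2*M) = (88 + M²) + (-7 - M² - 2*M) = 81 - 2*M)
h(-76) - 1*(-7785) = (81 - 2*(-76)) - 1*(-7785) = (81 + 152) + 7785 = 233 + 7785 = 8018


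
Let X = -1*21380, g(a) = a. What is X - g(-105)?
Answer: -21275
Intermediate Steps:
X = -21380
X - g(-105) = -21380 - 1*(-105) = -21380 + 105 = -21275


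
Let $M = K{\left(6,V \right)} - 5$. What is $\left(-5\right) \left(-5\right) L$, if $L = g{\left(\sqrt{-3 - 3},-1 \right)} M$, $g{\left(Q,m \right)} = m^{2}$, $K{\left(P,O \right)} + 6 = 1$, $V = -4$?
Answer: $-250$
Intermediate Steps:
$K{\left(P,O \right)} = -5$ ($K{\left(P,O \right)} = -6 + 1 = -5$)
$M = -10$ ($M = -5 - 5 = -10$)
$L = -10$ ($L = \left(-1\right)^{2} \left(-10\right) = 1 \left(-10\right) = -10$)
$\left(-5\right) \left(-5\right) L = \left(-5\right) \left(-5\right) \left(-10\right) = 25 \left(-10\right) = -250$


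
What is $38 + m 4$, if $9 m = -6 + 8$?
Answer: $\frac{350}{9} \approx 38.889$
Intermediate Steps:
$m = \frac{2}{9}$ ($m = \frac{-6 + 8}{9} = \frac{1}{9} \cdot 2 = \frac{2}{9} \approx 0.22222$)
$38 + m 4 = 38 + \frac{2}{9} \cdot 4 = 38 + \frac{8}{9} = \frac{350}{9}$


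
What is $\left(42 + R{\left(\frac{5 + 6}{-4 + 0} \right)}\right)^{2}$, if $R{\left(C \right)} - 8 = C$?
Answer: $\frac{35721}{16} \approx 2232.6$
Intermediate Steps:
$R{\left(C \right)} = 8 + C$
$\left(42 + R{\left(\frac{5 + 6}{-4 + 0} \right)}\right)^{2} = \left(42 + \left(8 + \frac{5 + 6}{-4 + 0}\right)\right)^{2} = \left(42 + \left(8 + \frac{11}{-4}\right)\right)^{2} = \left(42 + \left(8 + 11 \left(- \frac{1}{4}\right)\right)\right)^{2} = \left(42 + \left(8 - \frac{11}{4}\right)\right)^{2} = \left(42 + \frac{21}{4}\right)^{2} = \left(\frac{189}{4}\right)^{2} = \frac{35721}{16}$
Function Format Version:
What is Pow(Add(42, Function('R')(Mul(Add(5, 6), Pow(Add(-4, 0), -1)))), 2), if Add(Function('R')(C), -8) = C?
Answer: Rational(35721, 16) ≈ 2232.6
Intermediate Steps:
Function('R')(C) = Add(8, C)
Pow(Add(42, Function('R')(Mul(Add(5, 6), Pow(Add(-4, 0), -1)))), 2) = Pow(Add(42, Add(8, Mul(Add(5, 6), Pow(Add(-4, 0), -1)))), 2) = Pow(Add(42, Add(8, Mul(11, Pow(-4, -1)))), 2) = Pow(Add(42, Add(8, Mul(11, Rational(-1, 4)))), 2) = Pow(Add(42, Add(8, Rational(-11, 4))), 2) = Pow(Add(42, Rational(21, 4)), 2) = Pow(Rational(189, 4), 2) = Rational(35721, 16)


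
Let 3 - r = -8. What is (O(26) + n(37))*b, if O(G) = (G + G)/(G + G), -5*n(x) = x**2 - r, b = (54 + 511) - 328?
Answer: -320661/5 ≈ -64132.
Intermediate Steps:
b = 237 (b = 565 - 328 = 237)
r = 11 (r = 3 - 1*(-8) = 3 + 8 = 11)
n(x) = 11/5 - x**2/5 (n(x) = -(x**2 - 1*11)/5 = -(x**2 - 11)/5 = -(-11 + x**2)/5 = 11/5 - x**2/5)
O(G) = 1 (O(G) = (2*G)/((2*G)) = (2*G)*(1/(2*G)) = 1)
(O(26) + n(37))*b = (1 + (11/5 - 1/5*37**2))*237 = (1 + (11/5 - 1/5*1369))*237 = (1 + (11/5 - 1369/5))*237 = (1 - 1358/5)*237 = -1353/5*237 = -320661/5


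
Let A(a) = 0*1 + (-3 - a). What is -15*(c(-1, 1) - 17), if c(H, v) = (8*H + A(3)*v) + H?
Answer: 480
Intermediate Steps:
A(a) = -3 - a (A(a) = 0 + (-3 - a) = -3 - a)
c(H, v) = -6*v + 9*H (c(H, v) = (8*H + (-3 - 1*3)*v) + H = (8*H + (-3 - 3)*v) + H = (8*H - 6*v) + H = (-6*v + 8*H) + H = -6*v + 9*H)
-15*(c(-1, 1) - 17) = -15*((-6*1 + 9*(-1)) - 17) = -15*((-6 - 9) - 17) = -15*(-15 - 17) = -15*(-32) = 480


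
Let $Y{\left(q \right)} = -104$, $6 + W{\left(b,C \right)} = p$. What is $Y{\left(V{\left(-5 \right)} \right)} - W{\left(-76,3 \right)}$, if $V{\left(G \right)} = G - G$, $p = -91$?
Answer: $-7$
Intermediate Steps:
$V{\left(G \right)} = 0$
$W{\left(b,C \right)} = -97$ ($W{\left(b,C \right)} = -6 - 91 = -97$)
$Y{\left(V{\left(-5 \right)} \right)} - W{\left(-76,3 \right)} = -104 - -97 = -104 + 97 = -7$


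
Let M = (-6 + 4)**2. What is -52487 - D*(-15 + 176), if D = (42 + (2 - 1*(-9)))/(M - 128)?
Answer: -6499855/124 ≈ -52418.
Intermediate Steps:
M = 4 (M = (-2)**2 = 4)
D = -53/124 (D = (42 + (2 - 1*(-9)))/(4 - 128) = (42 + (2 + 9))/(-124) = (42 + 11)*(-1/124) = 53*(-1/124) = -53/124 ≈ -0.42742)
-52487 - D*(-15 + 176) = -52487 - (-53)*(-15 + 176)/124 = -52487 - (-53)*161/124 = -52487 - 1*(-8533/124) = -52487 + 8533/124 = -6499855/124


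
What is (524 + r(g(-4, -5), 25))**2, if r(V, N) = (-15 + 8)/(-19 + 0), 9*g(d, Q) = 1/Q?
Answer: 99261369/361 ≈ 2.7496e+5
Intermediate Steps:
g(d, Q) = 1/(9*Q)
r(V, N) = 7/19 (r(V, N) = -7/(-19) = -7*(-1/19) = 7/19)
(524 + r(g(-4, -5), 25))**2 = (524 + 7/19)**2 = (9963/19)**2 = 99261369/361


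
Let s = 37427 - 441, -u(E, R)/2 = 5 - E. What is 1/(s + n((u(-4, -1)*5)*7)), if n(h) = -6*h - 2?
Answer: 1/40764 ≈ 2.4531e-5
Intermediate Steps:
u(E, R) = -10 + 2*E (u(E, R) = -2*(5 - E) = -10 + 2*E)
n(h) = -2 - 6*h
s = 36986
1/(s + n((u(-4, -1)*5)*7)) = 1/(36986 + (-2 - 6*(-10 + 2*(-4))*5*7)) = 1/(36986 + (-2 - 6*(-10 - 8)*5*7)) = 1/(36986 + (-2 - 6*(-18*5)*7)) = 1/(36986 + (-2 - (-540)*7)) = 1/(36986 + (-2 - 6*(-630))) = 1/(36986 + (-2 + 3780)) = 1/(36986 + 3778) = 1/40764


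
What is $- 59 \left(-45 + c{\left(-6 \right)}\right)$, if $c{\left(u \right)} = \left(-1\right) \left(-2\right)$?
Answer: $2537$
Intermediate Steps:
$c{\left(u \right)} = 2$
$- 59 \left(-45 + c{\left(-6 \right)}\right) = - 59 \left(-45 + 2\right) = \left(-59\right) \left(-43\right) = 2537$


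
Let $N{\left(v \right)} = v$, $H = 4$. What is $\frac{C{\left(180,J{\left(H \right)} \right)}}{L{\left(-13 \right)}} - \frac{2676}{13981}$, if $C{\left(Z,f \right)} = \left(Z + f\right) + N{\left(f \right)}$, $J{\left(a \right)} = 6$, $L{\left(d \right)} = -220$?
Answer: $- \frac{74388}{69905} \approx -1.0641$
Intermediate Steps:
$C{\left(Z,f \right)} = Z + 2 f$ ($C{\left(Z,f \right)} = \left(Z + f\right) + f = Z + 2 f$)
$\frac{C{\left(180,J{\left(H \right)} \right)}}{L{\left(-13 \right)}} - \frac{2676}{13981} = \frac{180 + 2 \cdot 6}{-220} - \frac{2676}{13981} = \left(180 + 12\right) \left(- \frac{1}{220}\right) - \frac{2676}{13981} = 192 \left(- \frac{1}{220}\right) - \frac{2676}{13981} = - \frac{48}{55} - \frac{2676}{13981} = - \frac{74388}{69905}$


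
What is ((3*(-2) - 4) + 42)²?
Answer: 1024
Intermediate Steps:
((3*(-2) - 4) + 42)² = ((-6 - 4) + 42)² = (-10 + 42)² = 32² = 1024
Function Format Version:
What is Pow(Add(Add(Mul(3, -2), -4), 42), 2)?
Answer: 1024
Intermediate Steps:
Pow(Add(Add(Mul(3, -2), -4), 42), 2) = Pow(Add(Add(-6, -4), 42), 2) = Pow(Add(-10, 42), 2) = Pow(32, 2) = 1024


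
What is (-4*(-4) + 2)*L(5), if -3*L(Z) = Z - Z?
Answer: 0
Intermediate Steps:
L(Z) = 0 (L(Z) = -(Z - Z)/3 = -⅓*0 = 0)
(-4*(-4) + 2)*L(5) = (-4*(-4) + 2)*0 = (16 + 2)*0 = 18*0 = 0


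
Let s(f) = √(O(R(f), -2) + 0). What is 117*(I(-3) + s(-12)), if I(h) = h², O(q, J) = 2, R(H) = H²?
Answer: 1053 + 117*√2 ≈ 1218.5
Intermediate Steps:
s(f) = √2 (s(f) = √(2 + 0) = √2)
117*(I(-3) + s(-12)) = 117*((-3)² + √2) = 117*(9 + √2) = 1053 + 117*√2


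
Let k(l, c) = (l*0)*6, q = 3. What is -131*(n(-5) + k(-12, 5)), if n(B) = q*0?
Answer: 0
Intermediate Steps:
n(B) = 0 (n(B) = 3*0 = 0)
k(l, c) = 0 (k(l, c) = 0*6 = 0)
-131*(n(-5) + k(-12, 5)) = -131*(0 + 0) = -131*0 = 0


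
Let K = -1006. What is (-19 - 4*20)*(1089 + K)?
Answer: -8217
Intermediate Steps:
(-19 - 4*20)*(1089 + K) = (-19 - 4*20)*(1089 - 1006) = (-19 - 80)*83 = -99*83 = -8217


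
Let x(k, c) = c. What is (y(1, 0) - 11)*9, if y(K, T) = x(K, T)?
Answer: -99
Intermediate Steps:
y(K, T) = T
(y(1, 0) - 11)*9 = (0 - 11)*9 = -11*9 = -99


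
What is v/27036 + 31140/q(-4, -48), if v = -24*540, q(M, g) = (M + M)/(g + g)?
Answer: 280633320/751 ≈ 3.7368e+5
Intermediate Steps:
q(M, g) = M/g (q(M, g) = (2*M)/((2*g)) = (2*M)*(1/(2*g)) = M/g)
v = -12960
v/27036 + 31140/q(-4, -48) = -12960/27036 + 31140/((-4/(-48))) = -12960*1/27036 + 31140/((-4*(-1/48))) = -360/751 + 31140/(1/12) = -360/751 + 31140*12 = -360/751 + 373680 = 280633320/751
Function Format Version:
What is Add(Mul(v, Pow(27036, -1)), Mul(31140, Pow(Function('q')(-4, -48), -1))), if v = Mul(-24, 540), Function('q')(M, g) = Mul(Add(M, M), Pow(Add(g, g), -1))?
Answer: Rational(280633320, 751) ≈ 3.7368e+5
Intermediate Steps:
Function('q')(M, g) = Mul(M, Pow(g, -1)) (Function('q')(M, g) = Mul(Mul(2, M), Pow(Mul(2, g), -1)) = Mul(Mul(2, M), Mul(Rational(1, 2), Pow(g, -1))) = Mul(M, Pow(g, -1)))
v = -12960
Add(Mul(v, Pow(27036, -1)), Mul(31140, Pow(Function('q')(-4, -48), -1))) = Add(Mul(-12960, Pow(27036, -1)), Mul(31140, Pow(Mul(-4, Pow(-48, -1)), -1))) = Add(Mul(-12960, Rational(1, 27036)), Mul(31140, Pow(Mul(-4, Rational(-1, 48)), -1))) = Add(Rational(-360, 751), Mul(31140, Pow(Rational(1, 12), -1))) = Add(Rational(-360, 751), Mul(31140, 12)) = Add(Rational(-360, 751), 373680) = Rational(280633320, 751)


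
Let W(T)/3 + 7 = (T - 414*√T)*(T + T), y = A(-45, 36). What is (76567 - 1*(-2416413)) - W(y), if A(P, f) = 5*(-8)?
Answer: 2483401 - 198720*I*√10 ≈ 2.4834e+6 - 6.2841e+5*I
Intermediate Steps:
A(P, f) = -40
y = -40
W(T) = -21 + 6*T*(T - 414*√T) (W(T) = -21 + 3*((T - 414*√T)*(T + T)) = -21 + 3*((T - 414*√T)*(2*T)) = -21 + 3*(2*T*(T - 414*√T)) = -21 + 6*T*(T - 414*√T))
(76567 - 1*(-2416413)) - W(y) = (76567 - 1*(-2416413)) - (-21 - (-198720)*I*√10 + 6*(-40)²) = (76567 + 2416413) - (-21 - (-198720)*I*√10 + 6*1600) = 2492980 - (-21 + 198720*I*√10 + 9600) = 2492980 - (9579 + 198720*I*√10) = 2492980 + (-9579 - 198720*I*√10) = 2483401 - 198720*I*√10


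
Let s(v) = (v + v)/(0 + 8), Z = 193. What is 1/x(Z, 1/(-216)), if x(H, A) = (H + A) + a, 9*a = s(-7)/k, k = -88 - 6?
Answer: 5076/979655 ≈ 0.0051814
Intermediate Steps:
k = -94
s(v) = v/4 (s(v) = (2*v)/8 = (2*v)*(⅛) = v/4)
a = 7/3384 (a = (((¼)*(-7))/(-94))/9 = (-7/4*(-1/94))/9 = (⅑)*(7/376) = 7/3384 ≈ 0.0020686)
x(H, A) = 7/3384 + A + H (x(H, A) = (H + A) + 7/3384 = (A + H) + 7/3384 = 7/3384 + A + H)
1/x(Z, 1/(-216)) = 1/(7/3384 + 1/(-216) + 193) = 1/(7/3384 - 1/216 + 193) = 1/(979655/5076) = 5076/979655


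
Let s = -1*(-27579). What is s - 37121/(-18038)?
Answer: 497507123/18038 ≈ 27581.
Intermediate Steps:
s = 27579
s - 37121/(-18038) = 27579 - 37121/(-18038) = 27579 - 37121*(-1/18038) = 27579 + 37121/18038 = 497507123/18038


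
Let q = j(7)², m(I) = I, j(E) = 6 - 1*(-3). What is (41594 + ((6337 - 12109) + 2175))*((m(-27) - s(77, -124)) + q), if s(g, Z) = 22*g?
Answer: -62315080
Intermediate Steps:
j(E) = 9 (j(E) = 6 + 3 = 9)
q = 81 (q = 9² = 81)
(41594 + ((6337 - 12109) + 2175))*((m(-27) - s(77, -124)) + q) = (41594 + ((6337 - 12109) + 2175))*((-27 - 22*77) + 81) = (41594 + (-5772 + 2175))*((-27 - 1*1694) + 81) = (41594 - 3597)*((-27 - 1694) + 81) = 37997*(-1721 + 81) = 37997*(-1640) = -62315080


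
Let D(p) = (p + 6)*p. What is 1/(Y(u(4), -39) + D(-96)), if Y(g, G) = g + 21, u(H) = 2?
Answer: 1/8663 ≈ 0.00011543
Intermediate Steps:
Y(g, G) = 21 + g
D(p) = p*(6 + p) (D(p) = (6 + p)*p = p*(6 + p))
1/(Y(u(4), -39) + D(-96)) = 1/((21 + 2) - 96*(6 - 96)) = 1/(23 - 96*(-90)) = 1/(23 + 8640) = 1/8663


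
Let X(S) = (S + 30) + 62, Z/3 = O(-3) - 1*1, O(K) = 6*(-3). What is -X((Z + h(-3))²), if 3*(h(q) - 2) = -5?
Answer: -29728/9 ≈ -3303.1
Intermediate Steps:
O(K) = -18
h(q) = ⅓ (h(q) = 2 + (⅓)*(-5) = 2 - 5/3 = ⅓)
Z = -57 (Z = 3*(-18 - 1*1) = 3*(-18 - 1) = 3*(-19) = -57)
X(S) = 92 + S (X(S) = (30 + S) + 62 = 92 + S)
-X((Z + h(-3))²) = -(92 + (-57 + ⅓)²) = -(92 + (-170/3)²) = -(92 + 28900/9) = -1*29728/9 = -29728/9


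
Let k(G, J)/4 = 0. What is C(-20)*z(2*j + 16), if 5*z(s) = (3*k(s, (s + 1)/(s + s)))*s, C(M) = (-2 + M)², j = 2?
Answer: 0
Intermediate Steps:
k(G, J) = 0 (k(G, J) = 4*0 = 0)
z(s) = 0 (z(s) = ((3*0)*s)/5 = (0*s)/5 = (⅕)*0 = 0)
C(-20)*z(2*j + 16) = (-2 - 20)²*0 = (-22)²*0 = 484*0 = 0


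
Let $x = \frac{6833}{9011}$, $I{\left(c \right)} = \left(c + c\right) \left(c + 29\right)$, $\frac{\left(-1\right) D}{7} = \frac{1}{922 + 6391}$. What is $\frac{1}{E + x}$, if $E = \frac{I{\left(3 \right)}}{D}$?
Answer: $- \frac{63077}{12652261225} \approx -4.9854 \cdot 10^{-6}$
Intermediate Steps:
$D = - \frac{7}{7313}$ ($D = - \frac{7}{922 + 6391} = - \frac{7}{7313} \approx -0.0009572$)
$I{\left(c \right)} = 2 c \left(29 + c\right)$
$E = - \frac{1404096}{7}$ ($E = \frac{2 \cdot 3 \left(29 + 3\right)}{- \frac{7}{7313}} = 2 \cdot 3 \cdot 32 \left(- \frac{7313}{7}\right) = 192 \left(- \frac{7313}{7}\right) = - \frac{1404096}{7} \approx -2.0059 \cdot 10^{5}$)
$x = \frac{6833}{9011}$ ($x = 6833 \cdot \frac{1}{9011} = \frac{6833}{9011} \approx 0.7583$)
$\frac{1}{E + x} = \frac{1}{- \frac{1404096}{7} + \frac{6833}{9011}} = \frac{1}{- \frac{12652261225}{63077}} = - \frac{63077}{12652261225}$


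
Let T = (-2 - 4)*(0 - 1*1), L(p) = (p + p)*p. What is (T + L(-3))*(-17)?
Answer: -408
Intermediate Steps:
L(p) = 2*p² (L(p) = (2*p)*p = 2*p²)
T = 6 (T = -6*(0 - 1) = -6*(-1) = 6)
(T + L(-3))*(-17) = (6 + 2*(-3)²)*(-17) = (6 + 2*9)*(-17) = (6 + 18)*(-17) = 24*(-17) = -408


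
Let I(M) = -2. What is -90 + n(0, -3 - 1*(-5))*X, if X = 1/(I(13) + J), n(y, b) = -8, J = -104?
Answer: -4766/53 ≈ -89.925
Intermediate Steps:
X = -1/106 (X = 1/(-2 - 104) = 1/(-106) = -1/106 ≈ -0.0094340)
-90 + n(0, -3 - 1*(-5))*X = -90 - 8*(-1/106) = -90 + 4/53 = -4766/53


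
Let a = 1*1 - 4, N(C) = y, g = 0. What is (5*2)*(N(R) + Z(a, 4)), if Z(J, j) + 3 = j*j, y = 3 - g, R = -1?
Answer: 160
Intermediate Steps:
y = 3 (y = 3 - 1*0 = 3 + 0 = 3)
N(C) = 3
a = -3 (a = 1 - 4 = -3)
Z(J, j) = -3 + j**2 (Z(J, j) = -3 + j*j = -3 + j**2)
(5*2)*(N(R) + Z(a, 4)) = (5*2)*(3 + (-3 + 4**2)) = 10*(3 + (-3 + 16)) = 10*(3 + 13) = 10*16 = 160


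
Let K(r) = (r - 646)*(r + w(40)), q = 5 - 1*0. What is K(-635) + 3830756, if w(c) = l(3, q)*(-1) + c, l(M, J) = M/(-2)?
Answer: 9182059/2 ≈ 4.5910e+6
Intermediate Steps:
q = 5 (q = 5 + 0 = 5)
l(M, J) = -M/2 (l(M, J) = M*(-½) = -M/2)
w(c) = 3/2 + c (w(c) = -½*3*(-1) + c = -3/2*(-1) + c = 3/2 + c)
K(r) = (-646 + r)*(83/2 + r) (K(r) = (r - 646)*(r + (3/2 + 40)) = (-646 + r)*(r + 83/2) = (-646 + r)*(83/2 + r))
K(-635) + 3830756 = (-26809 + (-635)² - 1209/2*(-635)) + 3830756 = (-26809 + 403225 + 767715/2) + 3830756 = 1520547/2 + 3830756 = 9182059/2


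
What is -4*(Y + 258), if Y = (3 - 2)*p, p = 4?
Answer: -1048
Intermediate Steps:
Y = 4 (Y = (3 - 2)*4 = 1*4 = 4)
-4*(Y + 258) = -4*(4 + 258) = -4*262 = -1048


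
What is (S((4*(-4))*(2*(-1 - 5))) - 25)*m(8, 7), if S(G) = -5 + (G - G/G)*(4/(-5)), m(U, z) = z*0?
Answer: 0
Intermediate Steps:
m(U, z) = 0
S(G) = -21/5 - 4*G/5 (S(G) = -5 + (G - 1*1)*(4*(-1/5)) = -5 + (G - 1)*(-4/5) = -5 + (-1 + G)*(-4/5) = -5 + (4/5 - 4*G/5) = -21/5 - 4*G/5)
(S((4*(-4))*(2*(-1 - 5))) - 25)*m(8, 7) = ((-21/5 - 4*4*(-4)*2*(-1 - 5)/5) - 25)*0 = ((-21/5 - (-64)*2*(-6)/5) - 25)*0 = ((-21/5 - (-64)*(-12)/5) - 25)*0 = ((-21/5 - 4/5*192) - 25)*0 = ((-21/5 - 768/5) - 25)*0 = (-789/5 - 25)*0 = -914/5*0 = 0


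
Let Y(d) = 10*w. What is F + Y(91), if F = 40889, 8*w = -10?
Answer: 81753/2 ≈ 40877.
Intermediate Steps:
w = -5/4 (w = (⅛)*(-10) = -5/4 ≈ -1.2500)
Y(d) = -25/2 (Y(d) = 10*(-5/4) = -25/2)
F + Y(91) = 40889 - 25/2 = 81753/2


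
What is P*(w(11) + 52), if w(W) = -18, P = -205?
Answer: -6970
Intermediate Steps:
P*(w(11) + 52) = -205*(-18 + 52) = -205*34 = -6970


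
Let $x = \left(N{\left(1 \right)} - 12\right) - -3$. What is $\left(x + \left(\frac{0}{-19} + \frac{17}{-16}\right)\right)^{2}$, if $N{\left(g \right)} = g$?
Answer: $\frac{21025}{256} \approx 82.129$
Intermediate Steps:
$x = -8$ ($x = \left(1 - 12\right) - -3 = \left(1 - 12\right) + 3 = -11 + 3 = -8$)
$\left(x + \left(\frac{0}{-19} + \frac{17}{-16}\right)\right)^{2} = \left(-8 + \left(\frac{0}{-19} + \frac{17}{-16}\right)\right)^{2} = \left(-8 + \left(0 \left(- \frac{1}{19}\right) + 17 \left(- \frac{1}{16}\right)\right)\right)^{2} = \left(-8 + \left(0 - \frac{17}{16}\right)\right)^{2} = \left(-8 - \frac{17}{16}\right)^{2} = \left(- \frac{145}{16}\right)^{2} = \frac{21025}{256}$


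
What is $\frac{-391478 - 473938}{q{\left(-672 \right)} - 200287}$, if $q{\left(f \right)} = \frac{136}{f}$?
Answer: $\frac{72694944}{16824125} \approx 4.3209$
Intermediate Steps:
$\frac{-391478 - 473938}{q{\left(-672 \right)} - 200287} = \frac{-391478 - 473938}{\frac{136}{-672} - 200287} = - \frac{865416}{136 \left(- \frac{1}{672}\right) - 200287} = - \frac{865416}{- \frac{17}{84} - 200287} = - \frac{865416}{- \frac{16824125}{84}} = \left(-865416\right) \left(- \frac{84}{16824125}\right) = \frac{72694944}{16824125}$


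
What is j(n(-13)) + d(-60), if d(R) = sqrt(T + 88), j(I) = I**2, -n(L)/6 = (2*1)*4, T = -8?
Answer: 2304 + 4*sqrt(5) ≈ 2312.9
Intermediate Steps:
n(L) = -48 (n(L) = -6*2*1*4 = -12*4 = -6*8 = -48)
d(R) = 4*sqrt(5) (d(R) = sqrt(-8 + 88) = sqrt(80) = 4*sqrt(5))
j(n(-13)) + d(-60) = (-48)**2 + 4*sqrt(5) = 2304 + 4*sqrt(5)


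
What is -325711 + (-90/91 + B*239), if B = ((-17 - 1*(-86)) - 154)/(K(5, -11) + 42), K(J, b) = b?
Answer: -920682186/2821 ≈ -3.2637e+5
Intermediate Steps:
B = -85/31 (B = ((-17 - 1*(-86)) - 154)/(-11 + 42) = ((-17 + 86) - 154)/31 = (69 - 154)*(1/31) = -85*1/31 = -85/31 ≈ -2.7419)
-325711 + (-90/91 + B*239) = -325711 + (-90/91 - 85/31*239) = -325711 + (-90*1/91 - 20315/31) = -325711 + (-90/91 - 20315/31) = -325711 - 1851455/2821 = -920682186/2821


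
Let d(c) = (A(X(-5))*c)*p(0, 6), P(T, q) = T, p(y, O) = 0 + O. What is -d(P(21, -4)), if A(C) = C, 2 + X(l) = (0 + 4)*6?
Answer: -2772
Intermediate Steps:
p(y, O) = O
X(l) = 22 (X(l) = -2 + (0 + 4)*6 = -2 + 4*6 = -2 + 24 = 22)
d(c) = 132*c (d(c) = (22*c)*6 = 132*c)
-d(P(21, -4)) = -132*21 = -1*2772 = -2772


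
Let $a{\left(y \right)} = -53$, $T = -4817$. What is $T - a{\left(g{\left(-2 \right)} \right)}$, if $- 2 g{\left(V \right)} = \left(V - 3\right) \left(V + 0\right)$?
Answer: $-4764$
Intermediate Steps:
$g{\left(V \right)} = - \frac{V \left(-3 + V\right)}{2}$ ($g{\left(V \right)} = - \frac{\left(V - 3\right) \left(V + 0\right)}{2} = - \frac{\left(-3 + V\right) V}{2} = - \frac{V \left(-3 + V\right)}{2}$)
$T - a{\left(g{\left(-2 \right)} \right)} = -4817 - -53 = -4817 + 53 = -4764$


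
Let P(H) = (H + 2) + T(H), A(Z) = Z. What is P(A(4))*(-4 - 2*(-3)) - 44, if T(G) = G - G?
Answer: -32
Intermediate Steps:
T(G) = 0
P(H) = 2 + H (P(H) = (H + 2) + 0 = (2 + H) + 0 = 2 + H)
P(A(4))*(-4 - 2*(-3)) - 44 = (2 + 4)*(-4 - 2*(-3)) - 44 = 6*(-4 + 6) - 44 = 6*2 - 44 = 12 - 44 = -32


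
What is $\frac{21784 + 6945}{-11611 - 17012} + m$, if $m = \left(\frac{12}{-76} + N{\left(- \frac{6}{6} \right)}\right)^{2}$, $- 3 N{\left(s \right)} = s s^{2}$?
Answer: $- \frac{30159407}{30998709} \approx -0.97292$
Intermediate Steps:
$N{\left(s \right)} = - \frac{s^{3}}{3}$ ($N{\left(s \right)} = - \frac{s s^{2}}{3} = - \frac{s^{3}}{3}$)
$m = \frac{100}{3249}$ ($m = \left(\frac{12}{-76} - \frac{\left(- \frac{6}{6}\right)^{3}}{3}\right)^{2} = \left(12 \left(- \frac{1}{76}\right) - \frac{\left(\left(-6\right) \frac{1}{6}\right)^{3}}{3}\right)^{2} = \left(- \frac{3}{19} - \frac{\left(-1\right)^{3}}{3}\right)^{2} = \left(- \frac{3}{19} - - \frac{1}{3}\right)^{2} = \left(- \frac{3}{19} + \frac{1}{3}\right)^{2} = \left(\frac{10}{57}\right)^{2} = \frac{100}{3249} \approx 0.030779$)
$\frac{21784 + 6945}{-11611 - 17012} + m = \frac{21784 + 6945}{-11611 - 17012} + \frac{100}{3249} = \frac{28729}{-28623} + \frac{100}{3249} = 28729 \left(- \frac{1}{28623}\right) + \frac{100}{3249} = - \frac{28729}{28623} + \frac{100}{3249} = - \frac{30159407}{30998709}$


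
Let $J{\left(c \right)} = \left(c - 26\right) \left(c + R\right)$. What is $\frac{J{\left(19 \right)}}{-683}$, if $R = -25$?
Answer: $- \frac{42}{683} \approx -0.061493$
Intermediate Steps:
$J{\left(c \right)} = \left(-26 + c\right) \left(-25 + c\right)$ ($J{\left(c \right)} = \left(c - 26\right) \left(c - 25\right) = \left(-26 + c\right) \left(-25 + c\right)$)
$\frac{J{\left(19 \right)}}{-683} = \frac{650 + 19^{2} - 969}{-683} = \left(650 + 361 - 969\right) \left(- \frac{1}{683}\right) = 42 \left(- \frac{1}{683}\right) = - \frac{42}{683}$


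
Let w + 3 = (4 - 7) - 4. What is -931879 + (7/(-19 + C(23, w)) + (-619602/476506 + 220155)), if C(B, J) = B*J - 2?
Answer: -42562244348994/59801503 ≈ -7.1173e+5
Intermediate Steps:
w = -10 (w = -3 + ((4 - 7) - 4) = -3 + (-3 - 4) = -3 - 7 = -10)
C(B, J) = -2 + B*J
-931879 + (7/(-19 + C(23, w)) + (-619602/476506 + 220155)) = -931879 + (7/(-19 + (-2 + 23*(-10))) + (-619602/476506 + 220155)) = -931879 + (7/(-19 + (-2 - 230)) + (-619602*1/476506 + 220155)) = -931879 + (7/(-19 - 232) + (-309801/238253 + 220155)) = -931879 + (7/(-251) + 52452279414/238253) = -931879 + (-1/251*7 + 52452279414/238253) = -931879 + (-7/251 + 52452279414/238253) = -931879 + 13165520465143/59801503 = -42562244348994/59801503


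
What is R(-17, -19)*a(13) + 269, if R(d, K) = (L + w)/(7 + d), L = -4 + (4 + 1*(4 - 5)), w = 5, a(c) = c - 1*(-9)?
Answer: 1301/5 ≈ 260.20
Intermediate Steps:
a(c) = 9 + c (a(c) = c + 9 = 9 + c)
L = -1 (L = -4 + (4 + 1*(-1)) = -4 + (4 - 1) = -4 + 3 = -1)
R(d, K) = 4/(7 + d) (R(d, K) = (-1 + 5)/(7 + d) = 4/(7 + d))
R(-17, -19)*a(13) + 269 = (4/(7 - 17))*(9 + 13) + 269 = (4/(-10))*22 + 269 = (4*(-⅒))*22 + 269 = -⅖*22 + 269 = -44/5 + 269 = 1301/5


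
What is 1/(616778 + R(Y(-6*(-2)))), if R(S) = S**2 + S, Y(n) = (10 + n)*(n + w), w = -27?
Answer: 1/725348 ≈ 1.3786e-6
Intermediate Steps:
Y(n) = (-27 + n)*(10 + n) (Y(n) = (10 + n)*(n - 27) = (10 + n)*(-27 + n) = (-27 + n)*(10 + n))
R(S) = S + S**2
1/(616778 + R(Y(-6*(-2)))) = 1/(616778 + (-270 + (-6*(-2))**2 - (-102)*(-2))*(1 + (-270 + (-6*(-2))**2 - (-102)*(-2)))) = 1/(616778 + (-270 + 12**2 - 17*12)*(1 + (-270 + 12**2 - 17*12))) = 1/(616778 + (-270 + 144 - 204)*(1 + (-270 + 144 - 204))) = 1/(616778 - 330*(1 - 330)) = 1/(616778 - 330*(-329)) = 1/(616778 + 108570) = 1/725348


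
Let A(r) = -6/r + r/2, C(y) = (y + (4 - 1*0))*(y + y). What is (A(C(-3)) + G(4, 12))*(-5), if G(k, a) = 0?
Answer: 10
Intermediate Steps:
C(y) = 2*y*(4 + y) (C(y) = (y + (4 + 0))*(2*y) = (y + 4)*(2*y) = (4 + y)*(2*y) = 2*y*(4 + y))
A(r) = r/2 - 6/r (A(r) = -6/r + r*(½) = -6/r + r/2 = r/2 - 6/r)
(A(C(-3)) + G(4, 12))*(-5) = (((2*(-3)*(4 - 3))/2 - 6*(-1/(6*(4 - 3)))) + 0)*(-5) = (((2*(-3)*1)/2 - 6/(2*(-3)*1)) + 0)*(-5) = (((½)*(-6) - 6/(-6)) + 0)*(-5) = ((-3 - 6*(-⅙)) + 0)*(-5) = ((-3 + 1) + 0)*(-5) = (-2 + 0)*(-5) = -2*(-5) = 10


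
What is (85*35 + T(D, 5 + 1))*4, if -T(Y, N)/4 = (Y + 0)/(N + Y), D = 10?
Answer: 11890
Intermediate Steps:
T(Y, N) = -4*Y/(N + Y) (T(Y, N) = -4*(Y + 0)/(N + Y) = -4*Y/(N + Y))
(85*35 + T(D, 5 + 1))*4 = (85*35 - 4*10/((5 + 1) + 10))*4 = (2975 - 4*10/(6 + 10))*4 = (2975 - 4*10/16)*4 = (2975 - 4*10*1/16)*4 = (2975 - 5/2)*4 = (5945/2)*4 = 11890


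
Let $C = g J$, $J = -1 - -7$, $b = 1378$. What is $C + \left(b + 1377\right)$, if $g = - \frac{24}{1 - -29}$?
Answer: $\frac{13751}{5} \approx 2750.2$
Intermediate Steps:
$g = - \frac{4}{5}$ ($g = - \frac{24}{1 + 29} = - \frac{24}{30} = \left(-24\right) \frac{1}{30} = - \frac{4}{5} \approx -0.8$)
$J = 6$ ($J = -1 + 7 = 6$)
$C = - \frac{24}{5}$ ($C = \left(- \frac{4}{5}\right) 6 = - \frac{24}{5} \approx -4.8$)
$C + \left(b + 1377\right) = - \frac{24}{5} + \left(1378 + 1377\right) = - \frac{24}{5} + 2755 = \frac{13751}{5}$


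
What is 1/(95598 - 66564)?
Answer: 1/29034 ≈ 3.4442e-5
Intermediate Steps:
1/(95598 - 66564) = 1/29034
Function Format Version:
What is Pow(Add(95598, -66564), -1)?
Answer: Rational(1, 29034) ≈ 3.4442e-5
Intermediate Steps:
Pow(Add(95598, -66564), -1) = Pow(29034, -1) = Rational(1, 29034)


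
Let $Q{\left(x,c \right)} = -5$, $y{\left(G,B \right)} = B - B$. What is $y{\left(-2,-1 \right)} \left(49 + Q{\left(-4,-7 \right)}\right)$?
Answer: $0$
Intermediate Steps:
$y{\left(G,B \right)} = 0$
$y{\left(-2,-1 \right)} \left(49 + Q{\left(-4,-7 \right)}\right) = 0 \left(49 - 5\right) = 0 \cdot 44 = 0$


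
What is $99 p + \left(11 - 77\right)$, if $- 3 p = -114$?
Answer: $3696$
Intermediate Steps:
$p = 38$ ($p = \left(- \frac{1}{3}\right) \left(-114\right) = 38$)
$99 p + \left(11 - 77\right) = 99 \cdot 38 + \left(11 - 77\right) = 3762 - 66 = 3696$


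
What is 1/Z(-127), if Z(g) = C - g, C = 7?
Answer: 1/134 ≈ 0.0074627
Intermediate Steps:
Z(g) = 7 - g
1/Z(-127) = 1/(7 - 1*(-127)) = 1/(7 + 127) = 1/134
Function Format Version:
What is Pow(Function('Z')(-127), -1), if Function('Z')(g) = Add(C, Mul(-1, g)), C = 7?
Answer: Rational(1, 134) ≈ 0.0074627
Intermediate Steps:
Function('Z')(g) = Add(7, Mul(-1, g))
Pow(Function('Z')(-127), -1) = Pow(Add(7, Mul(-1, -127)), -1) = Pow(Add(7, 127), -1) = Pow(134, -1) = Rational(1, 134)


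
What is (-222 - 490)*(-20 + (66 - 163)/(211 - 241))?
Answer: 179068/15 ≈ 11938.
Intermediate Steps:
(-222 - 490)*(-20 + (66 - 163)/(211 - 241)) = -712*(-20 - 97/(-30)) = -712*(-20 - 97*(-1/30)) = -712*(-20 + 97/30) = -712*(-503/30) = 179068/15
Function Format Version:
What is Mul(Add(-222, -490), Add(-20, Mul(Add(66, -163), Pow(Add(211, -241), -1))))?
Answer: Rational(179068, 15) ≈ 11938.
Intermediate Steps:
Mul(Add(-222, -490), Add(-20, Mul(Add(66, -163), Pow(Add(211, -241), -1)))) = Mul(-712, Add(-20, Mul(-97, Pow(-30, -1)))) = Mul(-712, Add(-20, Mul(-97, Rational(-1, 30)))) = Mul(-712, Add(-20, Rational(97, 30))) = Mul(-712, Rational(-503, 30)) = Rational(179068, 15)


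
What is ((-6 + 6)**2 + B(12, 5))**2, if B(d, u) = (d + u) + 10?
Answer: 729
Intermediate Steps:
B(d, u) = 10 + d + u
((-6 + 6)**2 + B(12, 5))**2 = ((-6 + 6)**2 + (10 + 12 + 5))**2 = (0**2 + 27)**2 = (0 + 27)**2 = 27**2 = 729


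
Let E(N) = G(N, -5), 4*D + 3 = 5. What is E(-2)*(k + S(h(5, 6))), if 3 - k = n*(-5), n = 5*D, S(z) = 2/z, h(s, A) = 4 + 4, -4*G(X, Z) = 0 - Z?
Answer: -315/16 ≈ -19.688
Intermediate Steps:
D = ½ (D = -¾ + (¼)*5 = -¾ + 5/4 = ½ ≈ 0.50000)
G(X, Z) = Z/4 (G(X, Z) = -(0 - Z)/4 = -(-1)*Z/4 = Z/4)
E(N) = -5/4 (E(N) = (¼)*(-5) = -5/4)
h(s, A) = 8
n = 5/2 (n = 5*(½) = 5/2 ≈ 2.5000)
k = 31/2 (k = 3 - 5*(-5)/2 = 3 - 1*(-25/2) = 3 + 25/2 = 31/2 ≈ 15.500)
E(-2)*(k + S(h(5, 6))) = -5*(31/2 + 2/8)/4 = -5*(31/2 + 2*(⅛))/4 = -5*(31/2 + ¼)/4 = -5/4*63/4 = -315/16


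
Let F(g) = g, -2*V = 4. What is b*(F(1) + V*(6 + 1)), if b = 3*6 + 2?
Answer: -260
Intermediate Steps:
V = -2 (V = -1/2*4 = -2)
b = 20 (b = 18 + 2 = 20)
b*(F(1) + V*(6 + 1)) = 20*(1 - 2*(6 + 1)) = 20*(1 - 2*7) = 20*(1 - 14) = 20*(-13) = -260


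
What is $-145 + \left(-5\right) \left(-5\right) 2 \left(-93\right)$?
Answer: $-4795$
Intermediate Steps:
$-145 + \left(-5\right) \left(-5\right) 2 \left(-93\right) = -145 + 25 \cdot 2 \left(-93\right) = -145 + 50 \left(-93\right) = -145 - 4650 = -4795$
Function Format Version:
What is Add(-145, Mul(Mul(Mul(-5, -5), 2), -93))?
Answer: -4795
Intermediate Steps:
Add(-145, Mul(Mul(Mul(-5, -5), 2), -93)) = Add(-145, Mul(Mul(25, 2), -93)) = Add(-145, Mul(50, -93)) = Add(-145, -4650) = -4795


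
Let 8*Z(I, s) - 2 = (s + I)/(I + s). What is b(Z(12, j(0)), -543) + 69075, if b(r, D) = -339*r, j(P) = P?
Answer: 551583/8 ≈ 68948.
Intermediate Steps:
Z(I, s) = 3/8 (Z(I, s) = 1/4 + ((s + I)/(I + s))/8 = 1/4 + ((I + s)/(I + s))/8 = 1/4 + (1/8)*1 = 1/4 + 1/8 = 3/8)
b(Z(12, j(0)), -543) + 69075 = -339*3/8 + 69075 = -1017/8 + 69075 = 551583/8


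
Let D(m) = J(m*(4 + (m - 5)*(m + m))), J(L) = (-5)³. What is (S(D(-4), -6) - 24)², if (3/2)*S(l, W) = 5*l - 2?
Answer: 195364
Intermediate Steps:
J(L) = -125
D(m) = -125
S(l, W) = -4/3 + 10*l/3 (S(l, W) = 2*(5*l - 2)/3 = 2*(-2 + 5*l)/3 = -4/3 + 10*l/3)
(S(D(-4), -6) - 24)² = ((-4/3 + (10/3)*(-125)) - 24)² = ((-4/3 - 1250/3) - 24)² = (-418 - 24)² = (-442)² = 195364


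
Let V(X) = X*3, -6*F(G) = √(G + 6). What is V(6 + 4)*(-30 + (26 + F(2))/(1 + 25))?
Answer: -870 - 5*√2/13 ≈ -870.54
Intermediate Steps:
F(G) = -√(6 + G)/6 (F(G) = -√(G + 6)/6 = -√(6 + G)/6)
V(X) = 3*X
V(6 + 4)*(-30 + (26 + F(2))/(1 + 25)) = (3*(6 + 4))*(-30 + (26 - √(6 + 2)/6)/(1 + 25)) = (3*10)*(-30 + (26 - √2/3)/26) = 30*(-30 + (26 - √2/3)*(1/26)) = 30*(-30 + (1 - √2/78)) = 30*(-29 - √2/78) = -870 - 5*√2/13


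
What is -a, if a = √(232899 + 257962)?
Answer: -√490861 ≈ -700.62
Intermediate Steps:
a = √490861 ≈ 700.61
-a = -√490861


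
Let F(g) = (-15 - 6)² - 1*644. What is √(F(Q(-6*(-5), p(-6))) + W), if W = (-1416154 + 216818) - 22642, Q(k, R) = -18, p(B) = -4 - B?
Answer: 17*I*√4229 ≈ 1105.5*I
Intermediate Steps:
F(g) = -203 (F(g) = (-21)² - 644 = 441 - 644 = -203)
W = -1221978 (W = -1199336 - 22642 = -1221978)
√(F(Q(-6*(-5), p(-6))) + W) = √(-203 - 1221978) = √(-1222181) = 17*I*√4229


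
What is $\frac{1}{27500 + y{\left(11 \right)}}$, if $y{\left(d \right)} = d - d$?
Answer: $\frac{1}{27500} \approx 3.6364 \cdot 10^{-5}$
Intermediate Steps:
$y{\left(d \right)} = 0$
$\frac{1}{27500 + y{\left(11 \right)}} = \frac{1}{27500 + 0} = \frac{1}{27500}$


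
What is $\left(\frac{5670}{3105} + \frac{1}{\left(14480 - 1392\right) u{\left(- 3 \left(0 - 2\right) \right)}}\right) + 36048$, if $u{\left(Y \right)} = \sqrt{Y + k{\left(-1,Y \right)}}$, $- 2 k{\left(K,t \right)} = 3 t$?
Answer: $\frac{829146}{23} - \frac{i \sqrt{3}}{39264} \approx 36050.0 - 4.4113 \cdot 10^{-5} i$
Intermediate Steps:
$k{\left(K,t \right)} = - \frac{3 t}{2}$
$u{\left(Y \right)} = \frac{\sqrt{2} \sqrt{- Y}}{2}$ ($u{\left(Y \right)} = \sqrt{Y - \frac{3 Y}{2}} = \sqrt{- \frac{Y}{2}} = \frac{\sqrt{2} \sqrt{- Y}}{2}$)
$\left(\frac{5670}{3105} + \frac{1}{\left(14480 - 1392\right) u{\left(- 3 \left(0 - 2\right) \right)}}\right) + 36048 = \left(\frac{5670}{3105} + \frac{1}{\left(14480 - 1392\right) \frac{\sqrt{2} \sqrt{- \left(-3\right) \left(0 - 2\right)}}{2}}\right) + 36048 = \left(5670 \cdot \frac{1}{3105} + \frac{1}{13088 \frac{\sqrt{2} \sqrt{- \left(-3\right) \left(-2\right)}}{2}}\right) + 36048 = \left(\frac{42}{23} + \frac{1}{13088 \frac{\sqrt{2} \sqrt{\left(-1\right) 6}}{2}}\right) + 36048 = \left(\frac{42}{23} + \frac{1}{13088 \frac{\sqrt{2} \sqrt{-6}}{2}}\right) + 36048 = \left(\frac{42}{23} + \frac{1}{13088 \frac{\sqrt{2} i \sqrt{6}}{2}}\right) + 36048 = \left(\frac{42}{23} + \frac{1}{13088 i \sqrt{3}}\right) + 36048 = \left(\frac{42}{23} + \frac{\left(- \frac{1}{3}\right) i \sqrt{3}}{13088}\right) + 36048 = \left(\frac{42}{23} - \frac{i \sqrt{3}}{39264}\right) + 36048 = \frac{829146}{23} - \frac{i \sqrt{3}}{39264}$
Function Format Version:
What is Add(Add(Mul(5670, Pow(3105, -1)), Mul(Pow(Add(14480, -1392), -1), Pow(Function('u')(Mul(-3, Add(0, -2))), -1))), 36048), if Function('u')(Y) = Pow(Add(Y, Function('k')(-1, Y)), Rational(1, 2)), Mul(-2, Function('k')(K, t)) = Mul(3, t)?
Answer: Add(Rational(829146, 23), Mul(Rational(-1, 39264), I, Pow(3, Rational(1, 2)))) ≈ Add(36050., Mul(-4.4113e-5, I))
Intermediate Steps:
Function('k')(K, t) = Mul(Rational(-3, 2), t) (Function('k')(K, t) = Mul(Rational(-1, 2), Mul(3, t)) = Mul(Rational(-3, 2), t))
Function('u')(Y) = Mul(Rational(1, 2), Pow(2, Rational(1, 2)), Pow(Mul(-1, Y), Rational(1, 2))) (Function('u')(Y) = Pow(Add(Y, Mul(Rational(-3, 2), Y)), Rational(1, 2)) = Pow(Mul(Rational(-1, 2), Y), Rational(1, 2)) = Mul(Rational(1, 2), Pow(2, Rational(1, 2)), Pow(Mul(-1, Y), Rational(1, 2))))
Add(Add(Mul(5670, Pow(3105, -1)), Mul(Pow(Add(14480, -1392), -1), Pow(Function('u')(Mul(-3, Add(0, -2))), -1))), 36048) = Add(Add(Mul(5670, Pow(3105, -1)), Mul(Pow(Add(14480, -1392), -1), Pow(Mul(Rational(1, 2), Pow(2, Rational(1, 2)), Pow(Mul(-1, Mul(-3, Add(0, -2))), Rational(1, 2))), -1))), 36048) = Add(Add(Mul(5670, Rational(1, 3105)), Mul(Pow(13088, -1), Pow(Mul(Rational(1, 2), Pow(2, Rational(1, 2)), Pow(Mul(-1, Mul(-3, -2)), Rational(1, 2))), -1))), 36048) = Add(Add(Rational(42, 23), Mul(Rational(1, 13088), Pow(Mul(Rational(1, 2), Pow(2, Rational(1, 2)), Pow(Mul(-1, 6), Rational(1, 2))), -1))), 36048) = Add(Add(Rational(42, 23), Mul(Rational(1, 13088), Pow(Mul(Rational(1, 2), Pow(2, Rational(1, 2)), Pow(-6, Rational(1, 2))), -1))), 36048) = Add(Add(Rational(42, 23), Mul(Rational(1, 13088), Pow(Mul(Rational(1, 2), Pow(2, Rational(1, 2)), Mul(I, Pow(6, Rational(1, 2)))), -1))), 36048) = Add(Add(Rational(42, 23), Mul(Rational(1, 13088), Pow(Mul(I, Pow(3, Rational(1, 2))), -1))), 36048) = Add(Add(Rational(42, 23), Mul(Rational(1, 13088), Mul(Rational(-1, 3), I, Pow(3, Rational(1, 2))))), 36048) = Add(Add(Rational(42, 23), Mul(Rational(-1, 39264), I, Pow(3, Rational(1, 2)))), 36048) = Add(Rational(829146, 23), Mul(Rational(-1, 39264), I, Pow(3, Rational(1, 2))))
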